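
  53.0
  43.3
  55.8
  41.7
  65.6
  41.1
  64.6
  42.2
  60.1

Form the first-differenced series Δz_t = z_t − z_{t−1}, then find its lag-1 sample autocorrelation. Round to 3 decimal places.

-0.911

First differences Δz: -9.7, 12.5, -14.1, 23.9, -24.5, 23.5, -22.4, 17.9
Mean of differences = 0.8875
Numerator Σ(Δz_t−Δz̄)(Δz_{t+1}−Δz̄) = -2722.9614
Denominator Σ(Δz_t−Δz̄)² = 2988.7288
r_1(Δz) = -2722.9614 / 2988.7288 = -0.911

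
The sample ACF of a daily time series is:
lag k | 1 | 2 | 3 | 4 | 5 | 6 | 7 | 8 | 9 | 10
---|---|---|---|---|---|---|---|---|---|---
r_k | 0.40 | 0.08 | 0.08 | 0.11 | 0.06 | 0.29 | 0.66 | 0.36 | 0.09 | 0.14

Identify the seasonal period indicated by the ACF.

7

The largest autocorrelation is r_7 = 0.66; the remaining lags stay at or below 0.40. The elevated value at lag 1 (0.40), dropping to 0.08 at lag 2, reflects decaying short-term dependence rather than seasonality.
The dominant spike at lag 7 indicates a seasonal period of 7.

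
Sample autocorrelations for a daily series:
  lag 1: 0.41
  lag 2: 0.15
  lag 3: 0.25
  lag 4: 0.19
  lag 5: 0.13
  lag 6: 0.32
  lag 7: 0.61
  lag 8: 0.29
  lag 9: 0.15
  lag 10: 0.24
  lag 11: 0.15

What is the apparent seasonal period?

7

The largest autocorrelation is r_7 = 0.61; the remaining lags stay at or below 0.41. The elevated value at lag 1 (0.41), dropping to 0.15 at lag 2, reflects decaying short-term dependence rather than seasonality.
The dominant spike at lag 7 indicates a seasonal period of 7.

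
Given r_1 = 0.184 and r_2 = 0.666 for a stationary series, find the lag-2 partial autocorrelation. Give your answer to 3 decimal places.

φ_{22} = (r_2 − r_1²) / (1 − r_1²)
r_1² = (0.184)² = 0.033856
Numerator = 0.666 − 0.0339 = 0.6321; denominator = 1 − 0.0339 = 0.9661
φ_{22} = 0.6321 / 0.9661 = 0.654

0.654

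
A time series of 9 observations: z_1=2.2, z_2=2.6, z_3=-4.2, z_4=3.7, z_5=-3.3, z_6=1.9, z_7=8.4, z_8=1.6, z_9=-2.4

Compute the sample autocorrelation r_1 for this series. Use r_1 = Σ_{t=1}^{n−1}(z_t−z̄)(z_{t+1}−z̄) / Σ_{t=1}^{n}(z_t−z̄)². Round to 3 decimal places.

Mean z̄ = (2.2 + 2.6 − 4.2 + 3.7 − 3.3 + 1.9 + 8.4 + 1.6 − 2.4)/9 = 1.1667
Numerator Σ_{t=1}^{8}(z_t−z̄)(z_{t+1}−z̄) = -27.5044
Denominator Σ(z_t−z̄)² = 124.0600
r_1 = -27.5044 / 124.0600 = -0.222

-0.222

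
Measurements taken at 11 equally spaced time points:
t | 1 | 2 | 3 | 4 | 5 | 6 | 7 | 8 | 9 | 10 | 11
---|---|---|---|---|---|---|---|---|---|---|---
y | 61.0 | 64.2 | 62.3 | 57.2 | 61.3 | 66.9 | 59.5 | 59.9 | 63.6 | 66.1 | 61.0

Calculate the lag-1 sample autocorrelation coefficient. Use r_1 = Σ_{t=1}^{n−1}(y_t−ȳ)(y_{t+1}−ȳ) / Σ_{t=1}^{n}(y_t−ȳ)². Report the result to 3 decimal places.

-0.133

Mean ȳ = (61.0 + 64.2 + 62.3 + 57.2 + 61.3 + 66.9 + 59.5 + 59.9 + 63.6 + 66.1 + 61.0)/11 = 62.0909
Numerator Σ_{t=1}^{10}(y_t−ȳ)(y_{t+1}−ȳ) = -11.2310
Denominator Σ(y_t−ȳ)² = 84.4091
r_1 = -11.2310 / 84.4091 = -0.133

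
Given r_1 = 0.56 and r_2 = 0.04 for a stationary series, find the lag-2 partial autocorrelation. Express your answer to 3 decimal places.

φ_{22} = (r_2 − r_1²) / (1 − r_1²)
r_1² = (0.56)² = 0.3136
Numerator = 0.04 − 0.3136 = -0.2736; denominator = 1 − 0.3136 = 0.6864
φ_{22} = -0.2736 / 0.6864 = -0.399

-0.399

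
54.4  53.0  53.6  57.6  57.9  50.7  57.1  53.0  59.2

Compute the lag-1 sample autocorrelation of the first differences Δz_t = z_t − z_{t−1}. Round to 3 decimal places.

-0.596

First differences Δz: -1.4, 0.6, 4.0, 0.3, -7.2, 6.4, -4.1, 6.2
Mean of differences = 0.6000
Numerator Σ(Δz_t−Δz̄)(Δz_{t+1}−Δz̄) = -97.5000
Denominator Σ(Δz_t−Δz̄)² = 163.5800
r_1(Δz) = -97.5000 / 163.5800 = -0.596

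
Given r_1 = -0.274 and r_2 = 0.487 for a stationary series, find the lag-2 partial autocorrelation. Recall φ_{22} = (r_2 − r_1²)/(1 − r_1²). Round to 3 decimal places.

φ_{22} = (r_2 − r_1²) / (1 − r_1²)
r_1² = (-0.274)² = 0.075076
Numerator = 0.487 − 0.0751 = 0.4119; denominator = 1 − 0.0751 = 0.9249
φ_{22} = 0.4119 / 0.9249 = 0.445

0.445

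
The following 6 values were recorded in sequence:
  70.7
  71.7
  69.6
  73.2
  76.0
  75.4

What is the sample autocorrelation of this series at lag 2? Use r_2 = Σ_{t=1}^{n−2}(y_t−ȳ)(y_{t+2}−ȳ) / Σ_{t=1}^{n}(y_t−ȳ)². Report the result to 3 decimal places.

-0.091

Mean ȳ = (70.7 + 71.7 + 69.6 + 73.2 + 76.0 + 75.4)/6 = 72.7667
Numerator Σ_{t=1}^{4}(y_t−ȳ)(y_{t+2}−ȳ) = -3.0156
Denominator Σ(y_t−ȳ)² = 33.0133
r_2 = -3.0156 / 33.0133 = -0.091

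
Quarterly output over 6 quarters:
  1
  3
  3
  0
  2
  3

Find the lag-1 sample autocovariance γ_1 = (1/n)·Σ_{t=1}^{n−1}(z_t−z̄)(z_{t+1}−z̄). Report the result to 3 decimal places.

-0.333

Mean z̄ = (1 + 3 + 3 + 0 + 2 + 3)/6 = 2.0000
Σ_{t=1}^{5}(z_t−z̄)(z_{t+1}−z̄) = -2.0000
γ_1 = -2.0000 / 6 = -0.333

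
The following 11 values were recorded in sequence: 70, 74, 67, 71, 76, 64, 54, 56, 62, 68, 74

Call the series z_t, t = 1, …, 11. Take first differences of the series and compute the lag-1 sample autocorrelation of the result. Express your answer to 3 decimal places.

0.196

First differences Δz: 4, -7, 4, 5, -12, -10, 2, 6, 6, 6
Mean of differences = 0.4000
Numerator Σ(Δz_t−Δz̄)(Δz_{t+1}−Δz̄) = 90.2400
Denominator Σ(Δz_t−Δz̄)² = 460.4000
r_1(Δz) = 90.2400 / 460.4000 = 0.196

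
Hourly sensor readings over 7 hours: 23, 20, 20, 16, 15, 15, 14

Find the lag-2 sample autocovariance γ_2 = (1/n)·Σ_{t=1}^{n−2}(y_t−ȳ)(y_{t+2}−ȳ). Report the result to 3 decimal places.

2.335

Mean ȳ = (23 + 20 + 20 + 16 + 15 + 15 + 14)/7 = 17.5714
Σ_{t=1}^{5}(y_t−ȳ)(y_{t+2}−ȳ) = 16.3469
γ_2 = 16.3469 / 7 = 2.335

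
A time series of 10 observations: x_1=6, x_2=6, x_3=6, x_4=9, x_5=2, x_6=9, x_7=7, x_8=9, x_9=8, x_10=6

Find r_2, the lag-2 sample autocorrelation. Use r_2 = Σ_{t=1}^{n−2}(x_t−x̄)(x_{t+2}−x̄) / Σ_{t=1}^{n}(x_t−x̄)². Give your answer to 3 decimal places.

Mean x̄ = (6 + 6 + 6 + 9 + 2 + 9 + 7 + 9 + 8 + 6)/10 = 6.8000
Numerator Σ_{t=1}^{8}(x_t−x̄)(x_{t+2}−x̄) = 9.9200
Denominator Σ(x_t−x̄)² = 41.6000
r_2 = 9.9200 / 41.6000 = 0.238

0.238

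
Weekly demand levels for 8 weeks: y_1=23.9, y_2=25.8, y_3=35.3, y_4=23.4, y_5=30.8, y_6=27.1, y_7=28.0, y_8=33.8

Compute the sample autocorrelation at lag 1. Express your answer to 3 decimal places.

Mean ȳ = (23.9 + 25.8 + 35.3 + 23.4 + 30.8 + 27.1 + 28.0 + 33.8)/8 = 28.5125
Deviations from mean: -4.6125, -2.7125, 6.7875, -5.1125, 2.2875, -1.4125, -0.5125, 5.2875
Numerator Σ_{t=1}^{7}(y_t−ȳ)(y_{t+1}−ȳ) = -57.5127
Denominator Σ(y_t−ȳ)² = 136.2888
r_1 = -57.5127 / 136.2888 = -0.422

-0.422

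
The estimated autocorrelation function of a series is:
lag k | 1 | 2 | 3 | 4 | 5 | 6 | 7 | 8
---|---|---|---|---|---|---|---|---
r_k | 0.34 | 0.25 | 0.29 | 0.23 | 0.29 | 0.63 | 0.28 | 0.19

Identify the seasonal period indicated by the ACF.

6

The largest autocorrelation is r_6 = 0.63; the remaining lags stay at or below 0.34. The elevated value at lag 1 (0.34), dropping to 0.25 at lag 2, reflects decaying short-term dependence rather than seasonality.
The dominant spike at lag 6 indicates a seasonal period of 6.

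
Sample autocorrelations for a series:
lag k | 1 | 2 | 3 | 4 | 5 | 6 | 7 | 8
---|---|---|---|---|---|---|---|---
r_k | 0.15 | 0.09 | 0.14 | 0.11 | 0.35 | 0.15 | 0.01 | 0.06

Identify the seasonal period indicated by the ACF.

5

The largest autocorrelation is r_5 = 0.35; the remaining lags stay at or below 0.15.
The dominant spike at lag 5 indicates a seasonal period of 5.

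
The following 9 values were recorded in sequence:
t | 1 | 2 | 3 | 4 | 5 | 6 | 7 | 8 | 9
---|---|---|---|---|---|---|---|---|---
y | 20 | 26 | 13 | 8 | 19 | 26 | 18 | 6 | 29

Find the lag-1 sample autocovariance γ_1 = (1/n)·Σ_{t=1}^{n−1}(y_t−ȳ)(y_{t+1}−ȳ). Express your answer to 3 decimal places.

Mean ȳ = (20 + 26 + 13 + 8 + 19 + 26 + 18 + 6 + 29)/9 = 18.3333
Σ_{t=1}^{8}(y_t−ȳ)(y_{t+1}−ȳ) = -104.7778
γ_1 = -104.7778 / 9 = -11.642

-11.642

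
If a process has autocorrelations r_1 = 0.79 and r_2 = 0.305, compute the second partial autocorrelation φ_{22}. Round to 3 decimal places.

φ_{22} = (r_2 − r_1²) / (1 − r_1²)
r_1² = (0.79)² = 0.6241
Numerator = 0.305 − 0.6241 = -0.3191; denominator = 1 − 0.6241 = 0.3759
φ_{22} = -0.3191 / 0.3759 = -0.849

-0.849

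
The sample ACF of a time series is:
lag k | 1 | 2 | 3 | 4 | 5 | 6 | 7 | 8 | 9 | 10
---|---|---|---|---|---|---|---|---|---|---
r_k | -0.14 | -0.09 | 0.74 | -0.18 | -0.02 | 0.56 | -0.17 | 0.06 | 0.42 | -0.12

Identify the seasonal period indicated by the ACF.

3

The largest autocorrelation is r_3 = 0.74, with weaker echoes at lags 6 (0.56) and 9 (0.42); the remaining lags stay at or below 0.06.
The dominant spike at lag 3 indicates a seasonal period of 3.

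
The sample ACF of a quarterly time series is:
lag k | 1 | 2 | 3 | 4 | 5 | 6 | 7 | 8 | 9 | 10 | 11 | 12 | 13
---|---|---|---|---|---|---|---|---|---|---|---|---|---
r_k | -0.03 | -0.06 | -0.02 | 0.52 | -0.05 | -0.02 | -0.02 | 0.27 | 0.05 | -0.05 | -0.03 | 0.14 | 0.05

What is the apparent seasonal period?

The largest autocorrelation is r_4 = 0.52, with a weaker echo at lag 8 (0.27); the remaining lags stay at or below 0.14.
The dominant spike at lag 4 indicates a seasonal period of 4.

4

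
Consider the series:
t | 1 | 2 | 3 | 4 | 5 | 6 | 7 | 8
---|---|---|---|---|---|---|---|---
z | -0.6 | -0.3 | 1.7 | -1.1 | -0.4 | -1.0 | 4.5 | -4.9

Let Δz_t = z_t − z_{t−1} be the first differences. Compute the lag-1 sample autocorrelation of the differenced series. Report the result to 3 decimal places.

-0.465

First differences Δz: 0.3, 2.0, -2.8, 0.7, -0.6, 5.5, -9.4
Mean of differences = -0.6143
Numerator Σ(Δz_t−Δz̄)(Δz_{t+1}−Δz̄) = -59.8088
Denominator Σ(Δz_t−Δz̄)² = 128.7486
r_1(Δz) = -59.8088 / 128.7486 = -0.465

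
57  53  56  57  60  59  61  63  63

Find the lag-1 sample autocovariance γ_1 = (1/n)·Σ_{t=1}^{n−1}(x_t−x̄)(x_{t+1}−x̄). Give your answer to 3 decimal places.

6.340

Mean x̄ = (57 + 53 + 56 + 57 + 60 + 59 + 61 + 63 + 63)/9 = 58.7778
Σ_{t=1}^{8}(x_t−x̄)(x_{t+1}−x̄) = 57.0617
γ_1 = 57.0617 / 9 = 6.340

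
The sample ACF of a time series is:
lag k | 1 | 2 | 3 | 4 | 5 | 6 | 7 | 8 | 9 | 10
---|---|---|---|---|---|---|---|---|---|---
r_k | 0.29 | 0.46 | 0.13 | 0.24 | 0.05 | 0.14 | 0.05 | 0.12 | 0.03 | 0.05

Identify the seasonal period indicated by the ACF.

The largest autocorrelation is r_2 = 0.46; the remaining lags stay at or below 0.29.
The dominant spike at lag 2 indicates a seasonal period of 2.

2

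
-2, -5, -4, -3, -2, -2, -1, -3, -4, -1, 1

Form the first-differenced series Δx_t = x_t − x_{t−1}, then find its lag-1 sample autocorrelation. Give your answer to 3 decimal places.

0.024

First differences Δx: -3, 1, 1, 1, 0, 1, -2, -1, 3, 2
Mean of differences = 0.3000
Numerator Σ(Δx_t−Δx̄)(Δx_{t+1}−Δx̄) = 0.7100
Denominator Σ(Δx_t−Δx̄)² = 30.1000
r_1(Δx) = 0.7100 / 30.1000 = 0.024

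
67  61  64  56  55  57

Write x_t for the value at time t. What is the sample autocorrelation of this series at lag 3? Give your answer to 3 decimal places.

-0.388

Mean x̄ = (67 + 61 + 64 + 56 + 55 + 57)/6 = 60.0000
Deviations from mean: 7.0000, 1.0000, 4.0000, -4.0000, -5.0000, -3.0000
Numerator Σ_{t=1}^{3}(x_t−x̄)(x_{t+3}−x̄) = -45.0000
Denominator Σ(x_t−x̄)² = 116.0000
r_3 = -45.0000 / 116.0000 = -0.388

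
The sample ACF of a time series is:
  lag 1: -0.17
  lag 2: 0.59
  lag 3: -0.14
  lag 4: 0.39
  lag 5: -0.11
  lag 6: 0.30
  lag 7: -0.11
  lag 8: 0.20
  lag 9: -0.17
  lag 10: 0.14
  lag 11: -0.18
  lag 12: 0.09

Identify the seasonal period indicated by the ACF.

2

The largest autocorrelation is r_2 = 0.59, with weaker echoes at lags 4 (0.39), 6 (0.30) and 8 (0.20); the remaining lags stay at or below 0.14.
The dominant spike at lag 2 indicates a seasonal period of 2.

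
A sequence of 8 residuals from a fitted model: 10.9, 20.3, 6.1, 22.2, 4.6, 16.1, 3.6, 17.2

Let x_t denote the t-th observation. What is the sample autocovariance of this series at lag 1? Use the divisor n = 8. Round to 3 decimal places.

-37.897

Mean x̄ = (10.9 + 20.3 + 6.1 + 22.2 + 4.6 + 16.1 + 3.6 + 17.2)/8 = 12.6250
Deviations: -1.7250, 7.6750, -6.5250, 9.5750, -8.0250, 3.4750, -9.0250, 4.5750
Σ_{t=1}^{7}(x_t−x̄)(x_{t+1}−x̄) = -303.1731
γ_1 = -303.1731 / 8 = -37.897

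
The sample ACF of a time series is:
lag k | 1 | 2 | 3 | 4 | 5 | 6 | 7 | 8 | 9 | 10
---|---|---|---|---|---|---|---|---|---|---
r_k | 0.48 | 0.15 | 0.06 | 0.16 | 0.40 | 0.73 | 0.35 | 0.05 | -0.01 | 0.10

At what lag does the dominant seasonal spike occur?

The largest autocorrelation is r_6 = 0.73; the remaining lags stay at or below 0.48. The elevated value at lag 1 (0.48), dropping to 0.15 at lag 2, reflects decaying short-term dependence rather than seasonality.
The dominant spike at lag 6 indicates a seasonal period of 6.

6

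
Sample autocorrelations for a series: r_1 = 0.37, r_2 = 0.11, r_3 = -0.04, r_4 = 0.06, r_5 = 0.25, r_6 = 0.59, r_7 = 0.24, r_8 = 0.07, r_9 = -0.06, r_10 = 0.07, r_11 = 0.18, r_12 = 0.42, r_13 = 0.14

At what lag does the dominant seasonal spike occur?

6

The largest autocorrelation is r_6 = 0.59, with a weaker echo at lag 12 (0.42); the remaining lags stay at or below 0.37. The elevated value at lag 1 (0.37), dropping to 0.11 at lag 2, reflects decaying short-term dependence rather than seasonality.
The dominant spike at lag 6 indicates a seasonal period of 6.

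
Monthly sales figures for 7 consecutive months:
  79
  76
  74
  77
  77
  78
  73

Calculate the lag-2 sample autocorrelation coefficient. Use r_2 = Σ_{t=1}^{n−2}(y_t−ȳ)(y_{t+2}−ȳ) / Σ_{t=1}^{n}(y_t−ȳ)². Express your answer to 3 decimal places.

Mean ȳ = (79 + 76 + 74 + 77 + 77 + 78 + 73)/7 = 76.2857
Deviations from mean: 2.7143, -0.2857, -2.2857, 0.7143, 0.7143, 1.7143, -3.2857
Σ(y_t−ȳ)(y_{t+2}−ȳ) = (-6.2041) + (-0.2041) + (-1.6327) + (1.2245) + (-2.3469) = -9.1633
Denominator Σ(y_t−ȳ)² = 27.4286
r_2 = -9.1633 / 27.4286 = -0.334

-0.334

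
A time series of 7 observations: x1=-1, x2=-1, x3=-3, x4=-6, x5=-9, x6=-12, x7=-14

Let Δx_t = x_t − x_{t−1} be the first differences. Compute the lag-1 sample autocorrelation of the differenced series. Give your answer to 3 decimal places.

0.215

First differences Δx: 0, -2, -3, -3, -3, -2
Mean of differences = -2.1667
Numerator Σ(Δx_t−Δx̄)(Δx_{t+1}−Δx̄) = 1.4722
Denominator Σ(Δx_t−Δx̄)² = 6.8333
r_1(Δx) = 1.4722 / 6.8333 = 0.215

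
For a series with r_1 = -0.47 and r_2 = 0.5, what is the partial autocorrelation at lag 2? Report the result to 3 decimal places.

0.358

φ_{22} = (r_2 − r_1²) / (1 − r_1²)
r_1² = (-0.47)² = 0.2209
Numerator = 0.5 − 0.2209 = 0.2791; denominator = 1 − 0.2209 = 0.7791
φ_{22} = 0.2791 / 0.7791 = 0.358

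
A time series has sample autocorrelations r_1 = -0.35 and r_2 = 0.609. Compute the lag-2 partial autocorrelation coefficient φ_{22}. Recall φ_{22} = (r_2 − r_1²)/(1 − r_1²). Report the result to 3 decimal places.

0.554

φ_{22} = (r_2 − r_1²) / (1 − r_1²)
r_1² = (-0.35)² = 0.1225
Numerator = 0.609 − 0.1225 = 0.4865; denominator = 1 − 0.1225 = 0.8775
φ_{22} = 0.4865 / 0.8775 = 0.554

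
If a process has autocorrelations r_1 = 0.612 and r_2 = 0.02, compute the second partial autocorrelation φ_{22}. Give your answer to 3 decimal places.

-0.567

φ_{22} = (r_2 − r_1²) / (1 − r_1²)
r_1² = (0.612)² = 0.374544
Numerator = 0.02 − 0.3745 = -0.3545; denominator = 1 − 0.3745 = 0.6255
φ_{22} = -0.3545 / 0.6255 = -0.567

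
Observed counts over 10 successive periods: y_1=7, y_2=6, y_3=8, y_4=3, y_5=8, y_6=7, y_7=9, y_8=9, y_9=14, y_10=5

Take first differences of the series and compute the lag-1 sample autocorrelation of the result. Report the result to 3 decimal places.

First differences Δy: -1, 2, -5, 5, -1, 2, 0, 5, -9
Mean of differences = -0.2222
Numerator Σ(Δy_t−Δȳ)(Δy_{t+1}−Δȳ) = -87.2716
Denominator Σ(Δy_t−Δȳ)² = 165.5556
r_1(Δy) = -87.2716 / 165.5556 = -0.527

-0.527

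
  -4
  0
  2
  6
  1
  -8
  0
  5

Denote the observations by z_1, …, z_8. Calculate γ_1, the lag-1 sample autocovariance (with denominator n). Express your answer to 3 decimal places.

1.211

Mean z̄ = (-4 + 0 + 2 + 6 + 1 − 8 + 0 + 5)/8 = 0.2500
Σ_{t=1}^{7}(z_t−z̄)(z_{t+1}−z̄) = 9.6875
γ_1 = 9.6875 / 8 = 1.211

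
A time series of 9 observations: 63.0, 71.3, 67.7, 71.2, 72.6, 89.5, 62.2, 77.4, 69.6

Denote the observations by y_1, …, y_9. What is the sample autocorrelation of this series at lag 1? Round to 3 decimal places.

-0.394

Mean ȳ = (63.0 + 71.3 + 67.7 + 71.2 + 72.6 + 89.5 + 62.2 + 77.4 + 69.6)/9 = 71.6111
Numerator Σ_{t=1}^{8}(y_t−ȳ)(y_{t+1}−ȳ) = -211.6890
Denominator Σ(y_t−ȳ)² = 536.8289
r_1 = -211.6890 / 536.8289 = -0.394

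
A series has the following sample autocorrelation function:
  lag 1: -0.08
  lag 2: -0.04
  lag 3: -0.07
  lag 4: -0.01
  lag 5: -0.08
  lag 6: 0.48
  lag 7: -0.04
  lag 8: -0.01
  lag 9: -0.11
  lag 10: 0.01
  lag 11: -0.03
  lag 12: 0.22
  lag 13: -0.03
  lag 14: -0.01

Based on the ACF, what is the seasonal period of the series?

6

The largest autocorrelation is r_6 = 0.48, with a weaker echo at lag 12 (0.22); the remaining lags stay at or below 0.01.
The dominant spike at lag 6 indicates a seasonal period of 6.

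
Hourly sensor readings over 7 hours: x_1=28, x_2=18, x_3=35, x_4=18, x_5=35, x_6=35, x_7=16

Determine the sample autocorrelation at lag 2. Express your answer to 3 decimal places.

-0.008

Mean x̄ = (28 + 18 + 35 + 18 + 35 + 35 + 16)/7 = 26.4286
Deviations from mean: 1.5714, -8.4286, 8.5714, -8.4286, 8.5714, 8.5714, -10.4286
Σ(x_t−x̄)(x_{t+2}−x̄) = (13.4694) + (71.0408) + (73.4694) + (-72.2449) + (-89.3878) = -3.6531
Denominator Σ(x_t−x̄)² = 473.7143
r_2 = -3.6531 / 473.7143 = -0.008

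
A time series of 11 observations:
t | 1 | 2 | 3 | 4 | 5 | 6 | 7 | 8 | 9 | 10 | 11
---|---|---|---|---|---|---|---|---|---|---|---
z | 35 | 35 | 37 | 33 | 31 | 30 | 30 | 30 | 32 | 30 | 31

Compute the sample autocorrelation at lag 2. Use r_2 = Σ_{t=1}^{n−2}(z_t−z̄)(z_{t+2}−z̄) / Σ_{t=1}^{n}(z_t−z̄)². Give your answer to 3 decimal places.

Mean z̄ = (35 + 35 + 37 + 33 + 31 + 30 + 30 + 30 + 32 + 30 + 31)/11 = 32.1818
Numerator Σ_{t=1}^{9}(z_t−z̄)(z_{t+2}−z̄) = 21.1157
Denominator Σ(z_t−z̄)² = 61.6364
r_2 = 21.1157 / 61.6364 = 0.343

0.343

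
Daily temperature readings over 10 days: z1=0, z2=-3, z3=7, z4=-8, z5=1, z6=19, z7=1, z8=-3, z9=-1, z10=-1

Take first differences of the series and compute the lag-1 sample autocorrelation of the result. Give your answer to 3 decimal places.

First differences Δz: -3, 10, -15, 9, 18, -18, -4, 2, 0
Mean of differences = -0.1111
Numerator Σ(Δz_t−Δz̄)(Δz_{t+1}−Δz̄) = -412.7901
Denominator Σ(Δz_t−Δz̄)² = 1082.8889
r_1(Δz) = -412.7901 / 1082.8889 = -0.381

-0.381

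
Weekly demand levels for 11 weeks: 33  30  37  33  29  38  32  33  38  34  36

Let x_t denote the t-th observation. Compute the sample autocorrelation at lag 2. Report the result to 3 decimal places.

Mean x̄ = (33 + 30 + 37 + 33 + 29 + 38 + 32 + 33 + 38 + 34 + 36)/11 = 33.9091
Numerator Σ_{t=1}^{9}(x_t−x̄)(x_{t+2}−x̄) = -11.8347
Denominator Σ(x_t−x̄)² = 92.9091
r_2 = -11.8347 / 92.9091 = -0.127

-0.127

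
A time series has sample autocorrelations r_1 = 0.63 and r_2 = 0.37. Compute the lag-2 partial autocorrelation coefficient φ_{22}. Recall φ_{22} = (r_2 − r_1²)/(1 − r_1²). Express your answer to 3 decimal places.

-0.045

φ_{22} = (r_2 − r_1²) / (1 − r_1²)
r_1² = (0.63)² = 0.3969
Numerator = 0.37 − 0.3969 = -0.0269; denominator = 1 − 0.3969 = 0.6031
φ_{22} = -0.0269 / 0.6031 = -0.045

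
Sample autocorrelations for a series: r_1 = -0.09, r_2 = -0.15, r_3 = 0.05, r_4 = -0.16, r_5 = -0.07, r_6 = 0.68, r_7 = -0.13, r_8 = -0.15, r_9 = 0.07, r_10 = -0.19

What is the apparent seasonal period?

The largest autocorrelation is r_6 = 0.68; the remaining lags stay at or below 0.07.
The dominant spike at lag 6 indicates a seasonal period of 6.

6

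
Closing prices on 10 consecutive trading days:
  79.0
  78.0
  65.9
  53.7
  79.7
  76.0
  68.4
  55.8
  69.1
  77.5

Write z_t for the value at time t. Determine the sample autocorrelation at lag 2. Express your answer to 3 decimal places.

Mean z̄ = (79.0 + 78.0 + 65.9 + 53.7 + 79.7 + 76.0 + 68.4 + 55.8 + 69.1 + 77.5)/10 = 70.3100
Numerator Σ_{t=1}^{8}(z_t−z̄)(z_{t+2}−z̄) = -504.4872
Denominator Σ(z_t−z̄)² = 817.8890
r_2 = -504.4872 / 817.8890 = -0.617

-0.617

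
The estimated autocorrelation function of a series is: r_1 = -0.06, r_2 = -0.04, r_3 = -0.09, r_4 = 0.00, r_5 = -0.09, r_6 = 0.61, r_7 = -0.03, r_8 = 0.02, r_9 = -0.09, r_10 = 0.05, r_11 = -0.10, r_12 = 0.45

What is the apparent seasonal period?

6

The largest autocorrelation is r_6 = 0.61, with a weaker echo at lag 12 (0.45); the remaining lags stay at or below 0.05.
The dominant spike at lag 6 indicates a seasonal period of 6.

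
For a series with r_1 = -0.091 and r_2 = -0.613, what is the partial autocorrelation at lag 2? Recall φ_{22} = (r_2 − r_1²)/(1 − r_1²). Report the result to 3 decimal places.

φ_{22} = (r_2 − r_1²) / (1 − r_1²)
r_1² = (-0.091)² = 0.008281
Numerator = -0.613 − 0.0083 = -0.6213; denominator = 1 − 0.0083 = 0.9917
φ_{22} = -0.6213 / 0.9917 = -0.626

-0.626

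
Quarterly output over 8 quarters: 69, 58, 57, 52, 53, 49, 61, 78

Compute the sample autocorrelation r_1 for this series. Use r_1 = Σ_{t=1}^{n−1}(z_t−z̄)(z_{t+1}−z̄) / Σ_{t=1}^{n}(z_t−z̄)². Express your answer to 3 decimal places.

0.216

Mean z̄ = (69 + 58 + 57 + 52 + 53 + 49 + 61 + 78)/8 = 59.6250
Deviations from mean: 9.3750, -1.6250, -2.6250, -7.6250, -6.6250, -10.6250, 1.3750, 18.3750
Numerator Σ_{t=1}^{7}(z_t−z̄)(z_{t+1}−z̄) = 140.6094
Denominator Σ(z_t−z̄)² = 651.8750
r_1 = 140.6094 / 651.8750 = 0.216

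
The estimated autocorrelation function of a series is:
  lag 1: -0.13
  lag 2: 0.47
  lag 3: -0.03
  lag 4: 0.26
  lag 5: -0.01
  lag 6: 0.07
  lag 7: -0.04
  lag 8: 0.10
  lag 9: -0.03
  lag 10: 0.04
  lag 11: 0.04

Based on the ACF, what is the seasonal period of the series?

The largest autocorrelation is r_2 = 0.47, with a weaker echo at lag 4 (0.26); the remaining lags stay at or below 0.10.
The dominant spike at lag 2 indicates a seasonal period of 2.

2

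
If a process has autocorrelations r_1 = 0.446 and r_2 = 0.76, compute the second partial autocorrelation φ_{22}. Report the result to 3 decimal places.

0.700

φ_{22} = (r_2 − r_1²) / (1 − r_1²)
r_1² = (0.446)² = 0.198916
Numerator = 0.76 − 0.1989 = 0.5611; denominator = 1 − 0.1989 = 0.8011
φ_{22} = 0.5611 / 0.8011 = 0.700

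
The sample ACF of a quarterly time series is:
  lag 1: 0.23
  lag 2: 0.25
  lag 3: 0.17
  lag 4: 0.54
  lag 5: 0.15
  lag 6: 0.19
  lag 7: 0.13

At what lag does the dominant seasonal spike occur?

The largest autocorrelation is r_4 = 0.54; the remaining lags stay at or below 0.25.
The dominant spike at lag 4 indicates a seasonal period of 4.

4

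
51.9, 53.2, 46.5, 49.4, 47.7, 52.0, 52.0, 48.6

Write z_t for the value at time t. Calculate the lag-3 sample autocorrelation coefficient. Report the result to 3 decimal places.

Mean z̄ = (51.9 + 53.2 + 46.5 + 49.4 + 47.7 + 52.0 + 52.0 + 48.6)/8 = 50.1625
Deviations from mean: 1.7375, 3.0375, -3.6625, -0.7625, -2.4625, 1.8375, 1.8375, -1.5625
Σ(z_t−z̄)(z_{t+3}−z̄) = (-1.3248) + (-7.4798) + (-6.7298) + (-1.4011) + (3.8477) = -13.0880
Denominator Σ(z_t−z̄)² = 41.4988
r_3 = -13.0880 / 41.4988 = -0.315

-0.315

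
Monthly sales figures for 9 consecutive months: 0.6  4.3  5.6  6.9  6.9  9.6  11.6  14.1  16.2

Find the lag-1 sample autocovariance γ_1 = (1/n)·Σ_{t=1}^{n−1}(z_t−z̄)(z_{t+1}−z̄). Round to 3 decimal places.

12.738

Mean z̄ = (0.6 + 4.3 + 5.6 + 6.9 + 6.9 + 9.6 + 11.6 + 14.1 + 16.2)/9 = 8.4222
Σ_{t=1}^{8}(z_t−z̄)(z_{t+1}−z̄) = 114.6451
γ_1 = 114.6451 / 9 = 12.738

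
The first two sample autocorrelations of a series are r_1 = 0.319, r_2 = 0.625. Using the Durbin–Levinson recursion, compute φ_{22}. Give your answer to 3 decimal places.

0.583

φ_{22} = (r_2 − r_1²) / (1 − r_1²)
r_1² = (0.319)² = 0.101761
Numerator = 0.625 − 0.1018 = 0.5232; denominator = 1 − 0.1018 = 0.8982
φ_{22} = 0.5232 / 0.8982 = 0.583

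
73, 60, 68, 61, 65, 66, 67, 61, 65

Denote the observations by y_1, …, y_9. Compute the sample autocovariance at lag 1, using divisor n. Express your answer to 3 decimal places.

-8.026

Mean ȳ = (73 + 60 + 68 + 61 + 65 + 66 + 67 + 61 + 65)/9 = 65.1111
Σ_{t=1}^{8}(y_t−ȳ)(y_{t+1}−ȳ) = -72.2346
γ_1 = -72.2346 / 9 = -8.026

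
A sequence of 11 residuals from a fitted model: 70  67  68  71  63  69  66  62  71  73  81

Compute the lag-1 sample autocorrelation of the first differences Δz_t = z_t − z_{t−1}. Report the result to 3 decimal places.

-0.313

First differences Δz: -3, 1, 3, -8, 6, -3, -4, 9, 2, 8
Mean of differences = 1.1000
Numerator Σ(Δz_t−Δz̄)(Δz_{t+1}−Δz̄) = -87.8100
Denominator Σ(Δz_t−Δz̄)² = 280.9000
r_1(Δz) = -87.8100 / 280.9000 = -0.313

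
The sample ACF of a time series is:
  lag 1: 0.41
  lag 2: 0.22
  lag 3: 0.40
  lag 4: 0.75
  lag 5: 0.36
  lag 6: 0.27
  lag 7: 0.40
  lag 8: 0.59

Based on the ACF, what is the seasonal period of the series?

4

The largest autocorrelation is r_4 = 0.75, with a weaker echo at lag 8 (0.59); the remaining lags stay at or below 0.41.
The dominant spike at lag 4 indicates a seasonal period of 4.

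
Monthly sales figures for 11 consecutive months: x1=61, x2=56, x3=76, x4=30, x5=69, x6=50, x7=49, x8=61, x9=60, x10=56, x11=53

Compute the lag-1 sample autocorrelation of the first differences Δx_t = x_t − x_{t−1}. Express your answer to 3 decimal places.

First differences Δx: -5, 20, -46, 39, -19, -1, 12, -1, -4, -3
Mean of differences = -0.8000
Numerator Σ(Δx_t−Δx̄)(Δx_{t+1}−Δx̄) = -3544.6400
Denominator Σ(Δx_t−Δx̄)² = 4587.6000
r_1(Δx) = -3544.6400 / 4587.6000 = -0.773

-0.773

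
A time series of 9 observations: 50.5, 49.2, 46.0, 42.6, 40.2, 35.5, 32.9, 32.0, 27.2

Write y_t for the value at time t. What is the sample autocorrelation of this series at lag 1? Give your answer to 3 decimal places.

Mean ȳ = (50.5 + 49.2 + 46.0 + 42.6 + 40.2 + 35.5 + 32.9 + 32.0 + 27.2)/9 = 39.5667
Numerator Σ_{t=1}^{8}(y_t−ȳ)(y_{t+1}−ȳ) = 357.2889
Denominator Σ(y_t−ȳ)² = 534.5000
r_1 = 357.2889 / 534.5000 = 0.668

0.668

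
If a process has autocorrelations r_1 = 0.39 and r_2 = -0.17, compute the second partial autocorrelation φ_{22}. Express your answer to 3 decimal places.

φ_{22} = (r_2 − r_1²) / (1 − r_1²)
r_1² = (0.39)² = 0.1521
Numerator = -0.17 − 0.1521 = -0.3221; denominator = 1 − 0.1521 = 0.8479
φ_{22} = -0.3221 / 0.8479 = -0.380

-0.380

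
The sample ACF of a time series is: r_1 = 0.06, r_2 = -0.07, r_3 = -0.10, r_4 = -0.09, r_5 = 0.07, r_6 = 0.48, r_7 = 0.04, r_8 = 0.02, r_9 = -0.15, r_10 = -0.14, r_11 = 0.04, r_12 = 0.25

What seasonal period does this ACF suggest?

The largest autocorrelation is r_6 = 0.48, with a weaker echo at lag 12 (0.25); the remaining lags stay at or below 0.07.
The dominant spike at lag 6 indicates a seasonal period of 6.

6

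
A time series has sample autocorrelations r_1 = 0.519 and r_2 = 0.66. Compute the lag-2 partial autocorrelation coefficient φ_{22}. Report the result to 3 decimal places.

φ_{22} = (r_2 − r_1²) / (1 − r_1²)
r_1² = (0.519)² = 0.269361
Numerator = 0.66 − 0.2694 = 0.3906; denominator = 1 − 0.2694 = 0.7306
φ_{22} = 0.3906 / 0.7306 = 0.535

0.535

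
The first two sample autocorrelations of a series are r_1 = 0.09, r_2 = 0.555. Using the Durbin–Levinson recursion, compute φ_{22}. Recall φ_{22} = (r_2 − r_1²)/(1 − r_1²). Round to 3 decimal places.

0.551

φ_{22} = (r_2 − r_1²) / (1 − r_1²)
r_1² = (0.09)² = 0.0081
Numerator = 0.555 − 0.0081 = 0.5469; denominator = 1 − 0.0081 = 0.9919
φ_{22} = 0.5469 / 0.9919 = 0.551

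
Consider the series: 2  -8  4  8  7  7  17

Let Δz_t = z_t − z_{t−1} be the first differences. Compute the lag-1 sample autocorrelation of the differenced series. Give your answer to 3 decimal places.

-0.370

First differences Δz: -10, 12, 4, -1, 0, 10
Mean of differences = 2.5000
Numerator Σ(Δz_t−Δz̄)(Δz_{t+1}−Δz̄) = -119.7500
Denominator Σ(Δz_t−Δz̄)² = 323.5000
r_1(Δz) = -119.7500 / 323.5000 = -0.370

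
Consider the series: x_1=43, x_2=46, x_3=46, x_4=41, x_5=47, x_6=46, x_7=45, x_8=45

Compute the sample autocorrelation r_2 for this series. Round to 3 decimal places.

Mean x̄ = (43 + 46 + 46 + 41 + 47 + 46 + 45 + 45)/8 = 44.8750
Σ(x_t−x̄)(x_{t+2}−x̄) = (-2.1094) + (-4.3594) + (2.3906) + (-4.3594) + (0.2656) + (0.1406) = -8.0313
Denominator Σ(x_t−x̄)² = 26.8750
r_2 = -8.0313 / 26.8750 = -0.299

-0.299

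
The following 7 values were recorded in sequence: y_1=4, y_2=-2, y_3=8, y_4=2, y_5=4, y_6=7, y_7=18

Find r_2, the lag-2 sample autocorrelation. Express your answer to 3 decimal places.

Mean ȳ = (4 − 2 + 8 + 2 + 4 + 7 + 18)/7 = 5.8571
Deviations from mean: -1.8571, -7.8571, 2.1429, -3.8571, -1.8571, 1.1429, 12.1429
Σ(y_t−ȳ)(y_{t+2}−ȳ) = (-3.9796) + (30.3061) + (-3.9796) + (-4.4082) + (-22.5510) = -4.6122
Denominator Σ(y_t−ȳ)² = 236.8571
r_2 = -4.6122 / 236.8571 = -0.019

-0.019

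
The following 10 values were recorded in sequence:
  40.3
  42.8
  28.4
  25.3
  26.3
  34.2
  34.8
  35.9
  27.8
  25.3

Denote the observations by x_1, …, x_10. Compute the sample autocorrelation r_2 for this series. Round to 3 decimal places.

Mean x̄ = (40.3 + 42.8 + 28.4 + 25.3 + 26.3 + 34.2 + 34.8 + 35.9 + 27.8 + 25.3)/10 = 32.1100
Numerator Σ_{t=1}^{8}(x_t−x̄)(x_{t+2}−x̄) = -140.9732
Denominator Σ(x_t−x̄)² = 366.1690
r_2 = -140.9732 / 366.1690 = -0.385

-0.385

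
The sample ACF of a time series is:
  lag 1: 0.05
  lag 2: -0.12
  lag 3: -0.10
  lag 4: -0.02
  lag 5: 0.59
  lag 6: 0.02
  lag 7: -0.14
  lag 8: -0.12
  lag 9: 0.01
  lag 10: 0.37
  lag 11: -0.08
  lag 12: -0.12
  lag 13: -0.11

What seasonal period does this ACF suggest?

The largest autocorrelation is r_5 = 0.59, with a weaker echo at lag 10 (0.37); the remaining lags stay at or below 0.05.
The dominant spike at lag 5 indicates a seasonal period of 5.

5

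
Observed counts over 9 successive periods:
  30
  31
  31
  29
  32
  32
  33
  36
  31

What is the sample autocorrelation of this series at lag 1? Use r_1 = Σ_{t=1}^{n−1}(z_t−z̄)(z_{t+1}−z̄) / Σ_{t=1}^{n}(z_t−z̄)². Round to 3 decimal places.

0.184

Mean z̄ = (30 + 31 + 31 + 29 + 32 + 32 + 33 + 36 + 31)/9 = 31.6667
Numerator Σ_{t=1}^{8}(z_t−z̄)(z_{t+1}−z̄) = 5.8889
Denominator Σ(z_t−z̄)² = 32.0000
r_1 = 5.8889 / 32.0000 = 0.184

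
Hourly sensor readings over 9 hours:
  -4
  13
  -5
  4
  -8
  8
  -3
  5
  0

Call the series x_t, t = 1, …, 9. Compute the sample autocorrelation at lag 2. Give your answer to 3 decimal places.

Mean x̄ = (-4 + 13 − 5 + 4 − 8 + 8 − 3 + 5 + 0)/9 = 1.1111
Σ(x_t−x̄)(x_{t+2}−x̄) = (31.2346) + (34.3457) + (55.6790) + (19.9012) + (37.4568) + (26.7901) + (4.5679) = 209.9753
Denominator Σ(x_t−x̄)² = 376.8889
r_2 = 209.9753 / 376.8889 = 0.557

0.557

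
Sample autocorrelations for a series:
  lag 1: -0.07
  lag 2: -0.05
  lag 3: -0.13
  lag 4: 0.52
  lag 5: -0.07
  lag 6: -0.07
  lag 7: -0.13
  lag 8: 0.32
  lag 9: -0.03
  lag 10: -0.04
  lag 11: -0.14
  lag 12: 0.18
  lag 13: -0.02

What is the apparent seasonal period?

4

The largest autocorrelation is r_4 = 0.52, with weaker echoes at lags 8 (0.32) and 12 (0.18); the remaining lags stay at or below -0.02.
The dominant spike at lag 4 indicates a seasonal period of 4.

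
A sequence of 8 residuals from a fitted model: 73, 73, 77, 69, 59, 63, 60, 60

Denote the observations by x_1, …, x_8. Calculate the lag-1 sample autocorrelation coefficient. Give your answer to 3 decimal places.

0.590

Mean x̄ = (73 + 73 + 77 + 69 + 59 + 63 + 60 + 60)/8 = 66.7500
Deviations from mean: 6.2500, 6.2500, 10.2500, 2.2500, -7.7500, -3.7500, -6.7500, -6.7500
Σ(x_t−x̄)(x_{t+1}−x̄) = (39.0625) + (64.0625) + (23.0625) + (-17.4375) + (29.0625) + (25.3125) + (45.5625) = 208.6875
Denominator Σ(x_t−x̄)² = 353.5000
r_1 = 208.6875 / 353.5000 = 0.590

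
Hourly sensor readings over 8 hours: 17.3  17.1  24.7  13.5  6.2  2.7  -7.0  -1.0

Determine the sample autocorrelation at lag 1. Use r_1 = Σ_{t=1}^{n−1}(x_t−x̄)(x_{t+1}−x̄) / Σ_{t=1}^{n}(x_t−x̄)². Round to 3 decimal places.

Mean x̄ = (17.3 + 17.1 + 24.7 + 13.5 + 6.2 + 2.7 − 7.0 − 1.0)/8 = 9.1875
Deviations from mean: 8.1125, 7.9125, 15.5125, 4.3125, -2.9875, -6.4875, -16.1875, -10.1875
Σ(x_t−x̄)(x_{t+1}−x̄) = (64.1902) + (122.7427) + (66.8977) + (-12.8836) + (19.3814) + (105.0164) + (164.9102) = 530.2548
Denominator Σ(x_t−x̄)² = 804.4888
r_1 = 530.2548 / 804.4888 = 0.659

0.659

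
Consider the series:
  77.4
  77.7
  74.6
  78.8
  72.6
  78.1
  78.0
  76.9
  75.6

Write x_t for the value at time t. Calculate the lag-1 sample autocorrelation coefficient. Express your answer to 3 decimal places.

-0.573

Mean x̄ = (77.4 + 77.7 + 74.6 + 78.8 + 72.6 + 78.1 + 78.0 + 76.9 + 75.6)/9 = 76.6333
Numerator Σ_{t=1}^{8}(x_t−x̄)(x_{t+1}−x̄) = -18.3178
Denominator Σ(x_t−x̄)² = 31.9800
r_1 = -18.3178 / 31.9800 = -0.573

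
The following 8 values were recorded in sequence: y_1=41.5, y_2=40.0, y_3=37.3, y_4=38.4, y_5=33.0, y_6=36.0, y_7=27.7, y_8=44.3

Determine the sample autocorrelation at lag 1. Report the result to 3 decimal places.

Mean ȳ = (41.5 + 40.0 + 37.3 + 38.4 + 33.0 + 36.0 + 27.7 + 44.3)/8 = 37.2750
Deviations from mean: 4.2250, 2.7250, 0.0250, 1.1250, -4.2750, -1.2750, -9.5750, 7.0250
Numerator Σ_{t=1}^{7}(y_t−ȳ)(y_{t+1}−ȳ) = -42.8056
Denominator Σ(y_t−ȳ)² = 187.4750
r_1 = -42.8056 / 187.4750 = -0.228

-0.228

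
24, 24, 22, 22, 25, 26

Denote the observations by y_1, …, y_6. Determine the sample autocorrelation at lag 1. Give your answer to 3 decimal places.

0.271

Mean ȳ = (24 + 24 + 22 + 22 + 25 + 26)/6 = 23.8333
Σ(y_t−ȳ)(y_{t+1}−ȳ) = (0.0278) + (-0.3056) + (3.3611) + (-2.1389) + (2.5278) = 3.4722
Denominator Σ(y_t−ȳ)² = 12.8333
r_1 = 3.4722 / 12.8333 = 0.271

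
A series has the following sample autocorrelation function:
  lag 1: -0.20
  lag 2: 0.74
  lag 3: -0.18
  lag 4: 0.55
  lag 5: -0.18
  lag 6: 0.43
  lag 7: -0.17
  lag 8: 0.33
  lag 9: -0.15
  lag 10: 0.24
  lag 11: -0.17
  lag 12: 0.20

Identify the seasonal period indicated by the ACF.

The largest autocorrelation is r_2 = 0.74, with weaker echoes at lags 4 (0.55), 6 (0.43), 8 (0.33), 10 (0.24) and 12 (0.20); the remaining lags stay at or below -0.15.
The dominant spike at lag 2 indicates a seasonal period of 2.

2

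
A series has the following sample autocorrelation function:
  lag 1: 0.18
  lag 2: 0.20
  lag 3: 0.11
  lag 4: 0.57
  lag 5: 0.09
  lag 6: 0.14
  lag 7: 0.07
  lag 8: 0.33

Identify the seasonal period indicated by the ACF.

4

The largest autocorrelation is r_4 = 0.57, with a weaker echo at lag 8 (0.33); the remaining lags stay at or below 0.20.
The dominant spike at lag 4 indicates a seasonal period of 4.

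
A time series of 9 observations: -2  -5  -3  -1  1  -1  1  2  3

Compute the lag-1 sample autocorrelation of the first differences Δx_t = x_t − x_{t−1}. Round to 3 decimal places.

-0.279

First differences Δx: -3, 2, 2, 2, -2, 2, 1, 1
Mean of differences = 0.6250
Numerator Σ(Δx_t−Δx̄)(Δx_{t+1}−Δx̄) = -7.7656
Denominator Σ(Δx_t−Δx̄)² = 27.8750
r_1(Δx) = -7.7656 / 27.8750 = -0.279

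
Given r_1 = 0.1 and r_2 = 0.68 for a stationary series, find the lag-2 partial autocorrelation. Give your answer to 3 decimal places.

φ_{22} = (r_2 − r_1²) / (1 − r_1²)
r_1² = (0.1)² = 0.01
Numerator = 0.68 − 0.0100 = 0.6700; denominator = 1 − 0.0100 = 0.9900
φ_{22} = 0.6700 / 0.9900 = 0.677

0.677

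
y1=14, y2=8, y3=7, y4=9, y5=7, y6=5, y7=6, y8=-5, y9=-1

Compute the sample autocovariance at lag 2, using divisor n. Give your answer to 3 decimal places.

2.709

Mean ȳ = (14 + 8 + 7 + 9 + 7 + 5 + 6 − 5 − 1)/9 = 5.5556
Σ_{t=1}^{7}(y_t−ȳ)(y_{t+2}−ȳ) = 24.3827
γ_2 = 24.3827 / 9 = 2.709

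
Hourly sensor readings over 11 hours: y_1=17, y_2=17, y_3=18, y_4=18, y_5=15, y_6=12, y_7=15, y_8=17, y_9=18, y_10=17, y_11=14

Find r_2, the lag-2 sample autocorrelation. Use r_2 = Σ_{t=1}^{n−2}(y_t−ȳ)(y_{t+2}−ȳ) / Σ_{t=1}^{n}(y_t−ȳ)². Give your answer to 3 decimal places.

-0.379

Mean ȳ = (17 + 17 + 18 + 18 + 15 + 12 + 15 + 17 + 18 + 17 + 14)/11 = 16.1818
Numerator Σ_{t=1}^{9}(y_t−ȳ)(y_{t+2}−ȳ) = -14.2479
Denominator Σ(y_t−ȳ)² = 37.6364
r_2 = -14.2479 / 37.6364 = -0.379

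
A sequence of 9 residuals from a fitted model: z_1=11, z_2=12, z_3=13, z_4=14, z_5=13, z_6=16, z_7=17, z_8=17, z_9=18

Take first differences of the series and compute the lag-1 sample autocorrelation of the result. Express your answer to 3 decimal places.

First differences Δz: 1, 1, 1, -1, 3, 1, 0, 1
Mean of differences = 0.8750
Numerator Σ(Δz_t−Δz̄)(Δz_{t+1}−Δz̄) = -4.1406
Denominator Σ(Δz_t−Δz̄)² = 8.8750
r_1(Δz) = -4.1406 / 8.8750 = -0.467

-0.467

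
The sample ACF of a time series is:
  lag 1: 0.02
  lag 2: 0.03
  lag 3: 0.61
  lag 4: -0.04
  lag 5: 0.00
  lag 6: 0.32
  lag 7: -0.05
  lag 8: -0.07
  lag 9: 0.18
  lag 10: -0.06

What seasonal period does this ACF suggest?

3

The largest autocorrelation is r_3 = 0.61, with weaker echoes at lags 6 (0.32) and 9 (0.18); the remaining lags stay at or below 0.03.
The dominant spike at lag 3 indicates a seasonal period of 3.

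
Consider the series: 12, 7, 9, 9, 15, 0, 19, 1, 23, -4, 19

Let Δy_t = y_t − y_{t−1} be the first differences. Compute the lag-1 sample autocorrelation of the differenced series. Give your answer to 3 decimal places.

First differences Δy: -5, 2, 0, 6, -15, 19, -18, 22, -27, 23
Mean of differences = 0.7000
Numerator Σ(Δy_t−Δȳ)(Δy_{t+1}−Δȳ) = -2330.7900
Denominator Σ(Δy_t−Δȳ)² = 2712.1000
r_1(Δy) = -2330.7900 / 2712.1000 = -0.859

-0.859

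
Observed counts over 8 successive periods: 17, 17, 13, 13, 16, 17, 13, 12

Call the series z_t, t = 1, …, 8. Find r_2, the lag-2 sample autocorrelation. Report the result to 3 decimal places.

-0.668

Mean z̄ = (17 + 17 + 13 + 13 + 16 + 17 + 13 + 12)/8 = 14.7500
Numerator Σ_{t=1}^{6}(z_t−z̄)(z_{t+2}−z̄) = -22.3750
Denominator Σ(z_t−z̄)² = 33.5000
r_2 = -22.3750 / 33.5000 = -0.668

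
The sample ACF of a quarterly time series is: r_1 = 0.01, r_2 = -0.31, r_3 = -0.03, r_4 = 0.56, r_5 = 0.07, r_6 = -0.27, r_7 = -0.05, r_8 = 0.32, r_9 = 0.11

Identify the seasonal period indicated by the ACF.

The largest autocorrelation is r_4 = 0.56, with a weaker echo at lag 8 (0.32); the remaining lags stay at or below 0.11.
The dominant spike at lag 4 indicates a seasonal period of 4.

4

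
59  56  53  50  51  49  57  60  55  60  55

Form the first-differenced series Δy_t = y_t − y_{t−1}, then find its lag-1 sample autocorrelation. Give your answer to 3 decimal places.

First differences Δy: -3, -3, -3, 1, -2, 8, 3, -5, 5, -5
Mean of differences = -0.4000
Numerator Σ(Δy_t−Δȳ)(Δy_{t+1}−Δȳ) = -42.5600
Denominator Σ(Δy_t−Δȳ)² = 178.4000
r_1(Δy) = -42.5600 / 178.4000 = -0.239

-0.239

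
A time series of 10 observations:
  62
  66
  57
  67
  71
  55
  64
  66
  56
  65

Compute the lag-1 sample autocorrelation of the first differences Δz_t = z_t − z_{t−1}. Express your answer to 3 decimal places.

-0.521

First differences Δz: 4, -9, 10, 4, -16, 9, 2, -10, 9
Mean of differences = 0.3333
Numerator Σ(Δz_t−Δz̄)(Δz_{t+1}−Δz̄) = -382.7778
Denominator Σ(Δz_t−Δz̄)² = 734.0000
r_1(Δz) = -382.7778 / 734.0000 = -0.521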